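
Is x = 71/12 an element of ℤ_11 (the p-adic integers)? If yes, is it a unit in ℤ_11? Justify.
x ∈ ℤ_11^× (unit); v_11(x) = 0

ℤ_11 = {x ∈ ℚ_11 : v_11(x) ≥ 0} and ℤ_11^× = {x ∈ ℤ_11 : v_11(x) = 0}. Here v_11(71/12) = v_11(num) − v_11(den) = 0; compare against these criteria.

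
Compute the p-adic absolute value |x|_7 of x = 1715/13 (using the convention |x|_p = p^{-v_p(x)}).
|1715/13|_7 = 1/343

Step 1 — compute v_7(x) by factoring powers of 7 out of the numerator and denominator: v_7(1715/13) = 3. Step 2 — apply |x|_p = p^{-v_p(x)} = 7^{-3} = 1/343.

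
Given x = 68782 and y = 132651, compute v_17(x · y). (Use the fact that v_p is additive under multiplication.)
v_17(9124001082) = 6

v_p(x) = 3 (factor: 68782 = 17^3 · 14); v_p(y) = 3 (factor: 132651 = 17^3 · 27). Additivity: v_p(xy) = v_p(x) + v_p(y) = 3 + 3 = 6. (Direct check: xy = 9124001082 = 17^6 · (378).)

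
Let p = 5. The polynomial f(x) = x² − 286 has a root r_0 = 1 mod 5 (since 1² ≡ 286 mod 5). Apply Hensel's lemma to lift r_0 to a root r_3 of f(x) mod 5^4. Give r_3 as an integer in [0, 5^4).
r_3 = 131 (mod 625)

Hensel's recurrence: r_{i+1} = r_i − f(r_i)·(f′(r_i))^{-1} mod 5^{i+2}, with f′(x) = 2x. Iterate:
  r_0 = 1 (mod 5)
  r_1 = 6 (mod 25)
  r_2 = 6 (mod 125)
  r_3 = 131 (mod 625)
Final: r_3 = 131, and one checks f(r_3) ≡ 0 mod 5^4.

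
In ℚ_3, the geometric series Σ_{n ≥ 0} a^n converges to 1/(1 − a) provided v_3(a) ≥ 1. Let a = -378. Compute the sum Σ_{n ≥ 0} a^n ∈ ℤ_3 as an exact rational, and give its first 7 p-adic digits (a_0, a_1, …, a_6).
Σ a^n = 1/(1 − a) = 1/379;  first 7 digits = (1, 0, 0, 1, 1, 1, 0)

v_3(a) = 3 ≥ 1, so the series converges in ℤ_3 to 1/(1 − a) = 1/(1 − (-378)) = 1/379. Expand this rational in ℤ_3: compute digits iteratively via d_i = x_i mod 3, x_{i+1} = (x_i − d_i)/3. The first 7 digits are (1, 0, 0, 1, 1, 1, 0).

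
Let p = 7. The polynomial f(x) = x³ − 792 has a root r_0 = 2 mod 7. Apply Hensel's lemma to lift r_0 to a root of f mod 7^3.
r_2 = 296 (mod 343)

Hensel: r_{i+1} = r_i − f(r_i)/f′(r_i) mod 7^{i+2}, where f′(x) = 3x². Iterate:
  r_0 = 2 (mod 7)
  r_1 = 2 (mod 49)
  r_2 = 296 (mod 343)
Final: r = 296 with f(r) ≡ 0 mod 7^3.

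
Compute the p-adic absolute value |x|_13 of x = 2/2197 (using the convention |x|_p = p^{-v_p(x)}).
|2/2197|_13 = 2197

Step 1 — compute v_13(x) by factoring powers of 13 out of the numerator and denominator: v_13(2/2197) = -3. Step 2 — apply |x|_p = p^{-v_p(x)} = 13^{3} = 2197.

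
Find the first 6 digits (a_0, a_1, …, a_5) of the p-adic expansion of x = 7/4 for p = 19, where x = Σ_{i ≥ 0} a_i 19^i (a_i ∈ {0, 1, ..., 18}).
(a_0, …, a_5) = (16, 4, 14, 4, 14, 4)

v_19(7/4) = 0 (numerator and denominator both coprime to 19), so x ∈ ℤ_19^×. Compute digits iteratively via a_i = x_i mod 19, x_{i+1} = (x_i − a_i)/19, with x_0 = x:
  x_0 = 7/4;  a_0 = 16;  x_1 = (x_0 − 16)/19 = -3/4
  x_1 = -3/4;  a_1 = 4;  x_2 = (x_1 − 4)/19 = -1/4
  x_2 = -1/4;  a_2 = 14;  x_3 = (x_2 − 14)/19 = -3/4
  x_3 = -3/4;  a_3 = 4;  x_4 = (x_3 − 4)/19 = -1/4
  x_4 = -1/4;  a_4 = 14;  x_5 = (x_4 − 14)/19 = -3/4
  x_5 = -3/4;  a_5 = 4;  x_6 = (x_5 − 4)/19 = -1/4
Digits: (16, 4, 14, 4, 14, 4).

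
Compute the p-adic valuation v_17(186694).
v_17(186694) = 3

v_17(n) is the largest exponent k such that 17^k divides n. Factor out: 186694 = 17^3 · 38. (Sign doesn't affect v_p.) So v_17(186694) = 3.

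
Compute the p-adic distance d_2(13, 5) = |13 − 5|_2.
d_2(13, 5) = 1/8

Step 1 — x − y = 13 − 5 = 8. Step 2 — v_2(8) = 3 (factor: 8 = (2^3 · 1); the sign does not affect v_p). Step 3 — |x − y|_2 = 2^{-3} = 1/8.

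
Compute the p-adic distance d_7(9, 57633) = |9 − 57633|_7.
d_7(9, 57633) = 1/2401

Step 1 — x − y = 9 − 57633 = -57624. Step 2 — v_7(-57624) = 4 (factor: -57624 = −(7^4 · 24); the sign does not affect v_p). Step 3 — |x − y|_7 = 7^{-4} = 1/2401.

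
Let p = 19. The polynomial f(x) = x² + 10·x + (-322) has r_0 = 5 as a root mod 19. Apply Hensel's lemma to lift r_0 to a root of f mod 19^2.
r_1 = 252 (mod 361)

Hensel: r_{i+1} = r_i − f(r_i)·(f′(r_i))^{-1} mod 19^{i+2}, f′(x) = 2x + 10. Iterate:
  r_0 = 5 (mod 19)
  r_1 = 252 (mod 361)
Final: r = 252 satisfies f(r) ≡ 0 mod 19^2.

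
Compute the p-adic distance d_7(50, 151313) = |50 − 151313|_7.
d_7(50, 151313) = 1/16807

Step 1 — x − y = 50 − 151313 = -151263. Step 2 — v_7(-151263) = 5 (factor: -151263 = −(7^5 · 9); the sign does not affect v_p). Step 3 — |x − y|_7 = 7^{-5} = 1/16807.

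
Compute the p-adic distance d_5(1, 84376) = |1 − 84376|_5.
d_5(1, 84376) = 1/3125

Step 1 — x − y = 1 − 84376 = -84375. Step 2 — v_5(-84375) = 5 (factor: -84375 = −(5^5 · 27); the sign does not affect v_p). Step 3 — |x − y|_5 = 5^{-5} = 1/3125.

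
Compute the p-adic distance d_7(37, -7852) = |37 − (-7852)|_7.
d_7(37, -7852) = 1/343

Step 1 — x − y = 37 − (-7852) = 7889. Step 2 — v_7(7889) = 3 (factor: 7889 = (7^3 · 23); the sign does not affect v_p). Step 3 — |x − y|_7 = 7^{-3} = 1/343.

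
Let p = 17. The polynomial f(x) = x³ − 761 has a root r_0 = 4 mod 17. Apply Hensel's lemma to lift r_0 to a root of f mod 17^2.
r_1 = 157 (mod 289)

Hensel: r_{i+1} = r_i − f(r_i)/f′(r_i) mod 17^{i+2}, where f′(x) = 3x². Iterate:
  r_0 = 4 (mod 17)
  r_1 = 157 (mod 289)
Final: r = 157 with f(r) ≡ 0 mod 17^2.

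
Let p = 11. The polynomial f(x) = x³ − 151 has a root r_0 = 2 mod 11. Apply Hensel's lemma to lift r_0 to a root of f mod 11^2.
r_1 = 24 (mod 121)

Hensel: r_{i+1} = r_i − f(r_i)/f′(r_i) mod 11^{i+2}, where f′(x) = 3x². Iterate:
  r_0 = 2 (mod 11)
  r_1 = 24 (mod 121)
Final: r = 24 with f(r) ≡ 0 mod 11^2.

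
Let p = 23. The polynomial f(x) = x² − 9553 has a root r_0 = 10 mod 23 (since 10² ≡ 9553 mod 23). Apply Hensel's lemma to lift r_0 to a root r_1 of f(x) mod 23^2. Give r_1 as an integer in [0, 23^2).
r_1 = 33 (mod 529)

Hensel's recurrence: r_{i+1} = r_i − f(r_i)·(f′(r_i))^{-1} mod 23^{i+2}, with f′(x) = 2x. Iterate:
  r_0 = 10 (mod 23)
  r_1 = 33 (mod 529)
Final: r_1 = 33, and one checks f(r_1) ≡ 0 mod 23^2.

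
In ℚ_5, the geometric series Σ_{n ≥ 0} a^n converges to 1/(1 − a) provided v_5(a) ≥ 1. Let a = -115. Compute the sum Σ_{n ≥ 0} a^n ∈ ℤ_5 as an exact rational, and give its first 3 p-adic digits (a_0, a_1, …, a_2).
Σ a^n = 1/(1 − a) = 1/116;  first 3 digits = (1, 2, 4)

v_5(a) = 1 ≥ 1, so the series converges in ℤ_5 to 1/(1 − a) = 1/(1 − (-115)) = 1/116. Expand this rational in ℤ_5: compute digits iteratively via d_i = x_i mod 5, x_{i+1} = (x_i − d_i)/5. The first 3 digits are (1, 2, 4).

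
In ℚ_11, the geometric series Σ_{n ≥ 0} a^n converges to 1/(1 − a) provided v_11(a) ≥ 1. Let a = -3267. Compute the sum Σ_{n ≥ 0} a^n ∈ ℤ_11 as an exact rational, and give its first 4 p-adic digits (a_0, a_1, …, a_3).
Σ a^n = 1/(1 − a) = 1/3268;  first 4 digits = (1, 0, 6, 8)

v_11(a) = 2 ≥ 1, so the series converges in ℤ_11 to 1/(1 − a) = 1/(1 − (-3267)) = 1/3268. Expand this rational in ℤ_11: compute digits iteratively via d_i = x_i mod 11, x_{i+1} = (x_i − d_i)/11. The first 4 digits are (1, 0, 6, 8).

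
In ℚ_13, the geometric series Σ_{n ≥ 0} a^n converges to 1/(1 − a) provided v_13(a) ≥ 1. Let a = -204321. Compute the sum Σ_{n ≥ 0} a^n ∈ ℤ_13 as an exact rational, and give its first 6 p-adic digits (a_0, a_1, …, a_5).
Σ a^n = 1/(1 − a) = 1/204322;  first 6 digits = (1, 0, 0, 11, 5, 12)

v_13(a) = 3 ≥ 1, so the series converges in ℤ_13 to 1/(1 − a) = 1/(1 − (-204321)) = 1/204322. Expand this rational in ℤ_13: compute digits iteratively via d_i = x_i mod 13, x_{i+1} = (x_i − d_i)/13. The first 6 digits are (1, 0, 0, 11, 5, 12).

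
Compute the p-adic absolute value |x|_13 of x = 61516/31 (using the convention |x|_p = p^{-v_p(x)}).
|61516/31|_13 = 1/2197

Step 1 — compute v_13(x) by factoring powers of 13 out of the numerator and denominator: v_13(61516/31) = 3. Step 2 — apply |x|_p = p^{-v_p(x)} = 13^{-3} = 1/2197.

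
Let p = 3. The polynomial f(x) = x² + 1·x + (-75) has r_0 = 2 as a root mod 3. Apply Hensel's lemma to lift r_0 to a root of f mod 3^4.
r_3 = 68 (mod 81)

Hensel: r_{i+1} = r_i − f(r_i)·(f′(r_i))^{-1} mod 3^{i+2}, f′(x) = 2x + 1. Iterate:
  r_0 = 2 (mod 3)
  r_1 = 5 (mod 9)
  r_2 = 14 (mod 27)
  r_3 = 68 (mod 81)
Final: r = 68 satisfies f(r) ≡ 0 mod 3^4.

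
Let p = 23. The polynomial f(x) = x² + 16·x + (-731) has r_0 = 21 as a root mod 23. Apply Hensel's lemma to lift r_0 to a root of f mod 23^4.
r_3 = 66583 (mod 279841)

Hensel: r_{i+1} = r_i − f(r_i)·(f′(r_i))^{-1} mod 23^{i+2}, f′(x) = 2x + 16. Iterate:
  r_0 = 21 (mod 23)
  r_1 = 458 (mod 529)
  r_2 = 5748 (mod 12167)
  r_3 = 66583 (mod 279841)
Final: r = 66583 satisfies f(r) ≡ 0 mod 23^4.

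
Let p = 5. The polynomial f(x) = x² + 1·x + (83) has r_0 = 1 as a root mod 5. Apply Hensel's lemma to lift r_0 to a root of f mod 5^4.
r_3 = 381 (mod 625)

Hensel: r_{i+1} = r_i − f(r_i)·(f′(r_i))^{-1} mod 5^{i+2}, f′(x) = 2x + 1. Iterate:
  r_0 = 1 (mod 5)
  r_1 = 6 (mod 25)
  r_2 = 6 (mod 125)
  r_3 = 381 (mod 625)
Final: r = 381 satisfies f(r) ≡ 0 mod 5^4.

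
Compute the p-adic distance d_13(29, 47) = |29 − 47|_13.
d_13(29, 47) = 1

Step 1 — x − y = 29 − 47 = -18. Step 2 — v_13(-18) = 0 (factor: -18 = −(13^0 · 18); the sign does not affect v_p). Step 3 — |x − y|_13 = 13^{0} = 1.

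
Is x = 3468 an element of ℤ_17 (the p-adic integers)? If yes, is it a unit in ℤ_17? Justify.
x ∈ ℤ_17 but not a unit; v_17(x) = 2 > 0

ℤ_17 = {x ∈ ℚ_17 : v_17(x) ≥ 0} and ℤ_17^× = {x ∈ ℤ_17 : v_17(x) = 0}. Here v_17(3468) = v_17(num) − v_17(den) = 2; compare against these criteria.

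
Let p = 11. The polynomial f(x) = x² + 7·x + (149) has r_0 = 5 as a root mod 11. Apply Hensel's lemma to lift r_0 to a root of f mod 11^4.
r_3 = 13986 (mod 14641)

Hensel: r_{i+1} = r_i − f(r_i)·(f′(r_i))^{-1} mod 11^{i+2}, f′(x) = 2x + 7. Iterate:
  r_0 = 5 (mod 11)
  r_1 = 71 (mod 121)
  r_2 = 676 (mod 1331)
  r_3 = 13986 (mod 14641)
Final: r = 13986 satisfies f(r) ≡ 0 mod 11^4.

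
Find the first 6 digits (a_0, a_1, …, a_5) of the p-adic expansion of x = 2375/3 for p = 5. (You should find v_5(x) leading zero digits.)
(a_0, …, a_5) = (0, 0, 0, 3, 4, 1)

v_5(2375/3) = 3, so a_0 = ... = a_2 = 0. Factor out: x = 5^3 · u with u = 19/3 a unit in ℤ_5. Expand u iteratively via a_{v+i} = u_i mod 5, u_{i+1} = (u_i − a_{v+i})/5:
  u_0 = 19/3;  a_3 = 3;  u_1 = (u_0 − 3)/5 = 2/3
  u_1 = 2/3;  a_4 = 4;  u_2 = (u_1 − 4)/5 = -2/3
  u_2 = -2/3;  a_5 = 1;  u_3 = (u_2 − 1)/5 = -1/3
Digits: (0, 0, 0, 3, 4, 1).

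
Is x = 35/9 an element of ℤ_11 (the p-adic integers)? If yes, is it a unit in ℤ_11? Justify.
x ∈ ℤ_11^× (unit); v_11(x) = 0

ℤ_11 = {x ∈ ℚ_11 : v_11(x) ≥ 0} and ℤ_11^× = {x ∈ ℤ_11 : v_11(x) = 0}. Here v_11(35/9) = v_11(num) − v_11(den) = 0; compare against these criteria.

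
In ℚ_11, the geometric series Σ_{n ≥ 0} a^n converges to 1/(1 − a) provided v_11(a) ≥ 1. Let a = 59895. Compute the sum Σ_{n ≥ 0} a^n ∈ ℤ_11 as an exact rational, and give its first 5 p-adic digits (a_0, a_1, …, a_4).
Σ a^n = 1/(1 − a) = -1/59894;  first 5 digits = (1, 0, 0, 1, 4)

v_11(a) = 3 ≥ 1, so the series converges in ℤ_11 to 1/(1 − a) = 1/(1 − 59895) = -1/59894. Expand this rational in ℤ_11: compute digits iteratively via d_i = x_i mod 11, x_{i+1} = (x_i − d_i)/11. The first 5 digits are (1, 0, 0, 1, 4).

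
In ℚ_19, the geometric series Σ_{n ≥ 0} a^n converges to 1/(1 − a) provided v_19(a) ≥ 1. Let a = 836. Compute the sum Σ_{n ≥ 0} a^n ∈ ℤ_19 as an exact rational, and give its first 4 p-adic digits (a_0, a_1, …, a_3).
Σ a^n = 1/(1 − a) = -1/835;  first 4 digits = (1, 6, 0, 14)

v_19(a) = 1 ≥ 1, so the series converges in ℤ_19 to 1/(1 − a) = 1/(1 − 836) = -1/835. Expand this rational in ℤ_19: compute digits iteratively via d_i = x_i mod 19, x_{i+1} = (x_i − d_i)/19. The first 4 digits are (1, 6, 0, 14).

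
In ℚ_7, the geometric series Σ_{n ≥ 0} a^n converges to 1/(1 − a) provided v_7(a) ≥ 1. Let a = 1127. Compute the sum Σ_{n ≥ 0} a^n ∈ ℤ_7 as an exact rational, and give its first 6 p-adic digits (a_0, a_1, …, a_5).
Σ a^n = 1/(1 − a) = -1/1126;  first 6 digits = (1, 0, 2, 3, 4, 5)

v_7(a) = 2 ≥ 1, so the series converges in ℤ_7 to 1/(1 − a) = 1/(1 − 1127) = -1/1126. Expand this rational in ℤ_7: compute digits iteratively via d_i = x_i mod 7, x_{i+1} = (x_i − d_i)/7. The first 6 digits are (1, 0, 2, 3, 4, 5).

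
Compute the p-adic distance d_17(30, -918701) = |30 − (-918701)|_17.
d_17(30, -918701) = 1/83521

Step 1 — x − y = 30 − (-918701) = 918731. Step 2 — v_17(918731) = 4 (factor: 918731 = (17^4 · 11); the sign does not affect v_p). Step 3 — |x − y|_17 = 17^{-4} = 1/83521.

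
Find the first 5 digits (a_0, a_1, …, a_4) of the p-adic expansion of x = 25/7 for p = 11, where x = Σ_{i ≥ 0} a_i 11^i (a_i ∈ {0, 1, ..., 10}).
(a_0, …, a_4) = (2, 8, 4, 9, 7)

v_11(25/7) = 0 (numerator and denominator both coprime to 11), so x ∈ ℤ_11^×. Compute digits iteratively via a_i = x_i mod 11, x_{i+1} = (x_i − a_i)/11, with x_0 = x:
  x_0 = 25/7;  a_0 = 2;  x_1 = (x_0 − 2)/11 = 1/7
  x_1 = 1/7;  a_1 = 8;  x_2 = (x_1 − 8)/11 = -5/7
  x_2 = -5/7;  a_2 = 4;  x_3 = (x_2 − 4)/11 = -3/7
  x_3 = -3/7;  a_3 = 9;  x_4 = (x_3 − 9)/11 = -6/7
  x_4 = -6/7;  a_4 = 7;  x_5 = (x_4 − 7)/11 = -5/7
Digits: (2, 8, 4, 9, 7).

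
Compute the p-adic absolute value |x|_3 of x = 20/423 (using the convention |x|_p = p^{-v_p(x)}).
|20/423|_3 = 9

Step 1 — compute v_3(x) by factoring powers of 3 out of the numerator and denominator: v_3(20/423) = -2. Step 2 — apply |x|_p = p^{-v_p(x)} = 3^{2} = 9.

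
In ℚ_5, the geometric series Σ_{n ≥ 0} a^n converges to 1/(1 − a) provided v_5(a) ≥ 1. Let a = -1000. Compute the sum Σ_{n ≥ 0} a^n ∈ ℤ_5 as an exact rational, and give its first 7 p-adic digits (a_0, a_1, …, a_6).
Σ a^n = 1/(1 − a) = 1/1001;  first 7 digits = (1, 0, 0, 2, 3, 4, 3)

v_5(a) = 3 ≥ 1, so the series converges in ℤ_5 to 1/(1 − a) = 1/(1 − (-1000)) = 1/1001. Expand this rational in ℤ_5: compute digits iteratively via d_i = x_i mod 5, x_{i+1} = (x_i − d_i)/5. The first 7 digits are (1, 0, 0, 2, 3, 4, 3).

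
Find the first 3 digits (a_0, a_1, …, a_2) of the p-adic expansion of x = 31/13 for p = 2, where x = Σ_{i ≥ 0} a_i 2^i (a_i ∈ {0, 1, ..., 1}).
(a_0, …, a_2) = (1, 1, 0)

v_2(31/13) = 0 (numerator and denominator both coprime to 2), so x ∈ ℤ_2^×. Compute digits iteratively via a_i = x_i mod 2, x_{i+1} = (x_i − a_i)/2, with x_0 = x:
  x_0 = 31/13;  a_0 = 1;  x_1 = (x_0 − 1)/2 = 9/13
  x_1 = 9/13;  a_1 = 1;  x_2 = (x_1 − 1)/2 = -2/13
  x_2 = -2/13;  a_2 = 0;  x_3 = (x_2 − 0)/2 = -1/13
Digits: (1, 1, 0).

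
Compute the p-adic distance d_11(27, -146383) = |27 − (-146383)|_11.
d_11(27, -146383) = 1/14641

Step 1 — x − y = 27 − (-146383) = 146410. Step 2 — v_11(146410) = 4 (factor: 146410 = (11^4 · 10); the sign does not affect v_p). Step 3 — |x − y|_11 = 11^{-4} = 1/14641.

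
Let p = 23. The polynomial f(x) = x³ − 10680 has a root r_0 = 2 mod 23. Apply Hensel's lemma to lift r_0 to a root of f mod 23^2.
r_1 = 186 (mod 529)

Hensel: r_{i+1} = r_i − f(r_i)/f′(r_i) mod 23^{i+2}, where f′(x) = 3x². Iterate:
  r_0 = 2 (mod 23)
  r_1 = 186 (mod 529)
Final: r = 186 with f(r) ≡ 0 mod 23^2.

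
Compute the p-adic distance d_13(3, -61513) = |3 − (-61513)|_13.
d_13(3, -61513) = 1/2197

Step 1 — x − y = 3 − (-61513) = 61516. Step 2 — v_13(61516) = 3 (factor: 61516 = (13^3 · 28); the sign does not affect v_p). Step 3 — |x − y|_13 = 13^{-3} = 1/2197.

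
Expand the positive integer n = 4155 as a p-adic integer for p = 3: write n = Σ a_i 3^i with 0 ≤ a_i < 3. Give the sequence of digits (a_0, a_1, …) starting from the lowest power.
(a_0, a_1, …) = (0, 2, 2, 0, 0, 2, 2, 1)

Repeated division by 3 gives the digits low-to-high: 4155 = 2·3^1 + 2·3^2 + 2·3^5 + 2·3^6 + 1·3^7. Digit sequence: (0, 2, 2, 0, 0, 2, 2, 1).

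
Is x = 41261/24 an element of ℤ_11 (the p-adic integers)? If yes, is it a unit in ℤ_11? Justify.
x ∈ ℤ_11 but not a unit; v_11(x) = 3 > 0

ℤ_11 = {x ∈ ℚ_11 : v_11(x) ≥ 0} and ℤ_11^× = {x ∈ ℤ_11 : v_11(x) = 0}. Here v_11(41261/24) = v_11(num) − v_11(den) = 3; compare against these criteria.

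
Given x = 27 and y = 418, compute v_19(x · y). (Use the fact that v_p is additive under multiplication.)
v_19(11286) = 1

v_p(x) = 0 (factor: 27 = 19^0 · 27); v_p(y) = 1 (factor: 418 = 19^1 · 22). Additivity: v_p(xy) = v_p(x) + v_p(y) = 0 + 1 = 1. (Direct check: xy = 11286 = 19^1 · (594).)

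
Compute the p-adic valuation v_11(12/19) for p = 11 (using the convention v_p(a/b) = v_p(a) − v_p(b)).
v_11(12/19) = 0

Factor powers of 11 from the numerator and denominator of the reduced fraction: 12 = 11^0 · 12 and 19 = 11^0 · 19. Apply v_p(a/b) = v_p(a) − v_p(b): v_11(12/19) = 0 − 0 = 0.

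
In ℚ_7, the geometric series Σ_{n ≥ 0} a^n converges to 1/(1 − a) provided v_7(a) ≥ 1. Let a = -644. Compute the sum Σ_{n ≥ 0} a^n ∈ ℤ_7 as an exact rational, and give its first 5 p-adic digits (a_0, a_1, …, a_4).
Σ a^n = 1/(1 − a) = 1/645;  first 5 digits = (1, 6, 1, 2, 1)

v_7(a) = 1 ≥ 1, so the series converges in ℤ_7 to 1/(1 − a) = 1/(1 − (-644)) = 1/645. Expand this rational in ℤ_7: compute digits iteratively via d_i = x_i mod 7, x_{i+1} = (x_i − d_i)/7. The first 5 digits are (1, 6, 1, 2, 1).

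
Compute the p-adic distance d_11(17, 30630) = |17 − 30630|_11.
d_11(17, 30630) = 1/1331

Step 1 — x − y = 17 − 30630 = -30613. Step 2 — v_11(-30613) = 3 (factor: -30613 = −(11^3 · 23); the sign does not affect v_p). Step 3 — |x − y|_11 = 11^{-3} = 1/1331.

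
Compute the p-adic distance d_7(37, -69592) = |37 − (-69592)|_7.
d_7(37, -69592) = 1/2401

Step 1 — x − y = 37 − (-69592) = 69629. Step 2 — v_7(69629) = 4 (factor: 69629 = (7^4 · 29); the sign does not affect v_p). Step 3 — |x − y|_7 = 7^{-4} = 1/2401.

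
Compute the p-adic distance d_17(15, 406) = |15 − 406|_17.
d_17(15, 406) = 1/17

Step 1 — x − y = 15 − 406 = -391. Step 2 — v_17(-391) = 1 (factor: -391 = −(17^1 · 23); the sign does not affect v_p). Step 3 — |x − y|_17 = 17^{-1} = 1/17.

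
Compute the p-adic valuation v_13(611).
v_13(611) = 1

v_13(n) is the largest exponent k such that 13^k divides n. Factor out: 611 = 13^1 · 47. (Sign doesn't affect v_p.) So v_13(611) = 1.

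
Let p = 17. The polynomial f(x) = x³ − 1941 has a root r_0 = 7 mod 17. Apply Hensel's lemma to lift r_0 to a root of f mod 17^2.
r_1 = 126 (mod 289)

Hensel: r_{i+1} = r_i − f(r_i)/f′(r_i) mod 17^{i+2}, where f′(x) = 3x². Iterate:
  r_0 = 7 (mod 17)
  r_1 = 126 (mod 289)
Final: r = 126 with f(r) ≡ 0 mod 17^2.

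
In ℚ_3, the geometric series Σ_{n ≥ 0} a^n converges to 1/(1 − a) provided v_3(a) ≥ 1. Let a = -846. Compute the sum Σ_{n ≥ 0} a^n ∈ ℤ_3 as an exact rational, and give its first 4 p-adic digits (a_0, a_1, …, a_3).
Σ a^n = 1/(1 − a) = 1/847;  first 4 digits = (1, 0, 2, 1)

v_3(a) = 2 ≥ 1, so the series converges in ℤ_3 to 1/(1 − a) = 1/(1 − (-846)) = 1/847. Expand this rational in ℤ_3: compute digits iteratively via d_i = x_i mod 3, x_{i+1} = (x_i − d_i)/3. The first 4 digits are (1, 0, 2, 1).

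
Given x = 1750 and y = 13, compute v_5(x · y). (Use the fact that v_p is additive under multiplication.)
v_5(22750) = 3

v_p(x) = 3 (factor: 1750 = 5^3 · 14); v_p(y) = 0 (factor: 13 = 5^0 · 13). Additivity: v_p(xy) = v_p(x) + v_p(y) = 3 + 0 = 3. (Direct check: xy = 22750 = 5^3 · (182).)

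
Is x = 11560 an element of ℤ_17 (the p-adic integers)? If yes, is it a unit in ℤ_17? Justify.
x ∈ ℤ_17 but not a unit; v_17(x) = 2 > 0

ℤ_17 = {x ∈ ℚ_17 : v_17(x) ≥ 0} and ℤ_17^× = {x ∈ ℤ_17 : v_17(x) = 0}. Here v_17(11560) = v_17(num) − v_17(den) = 2; compare against these criteria.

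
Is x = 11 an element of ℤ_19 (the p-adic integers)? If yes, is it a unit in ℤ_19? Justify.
x ∈ ℤ_19^× (unit); v_19(x) = 0

ℤ_19 = {x ∈ ℚ_19 : v_19(x) ≥ 0} and ℤ_19^× = {x ∈ ℤ_19 : v_19(x) = 0}. Here v_19(11) = v_19(num) − v_19(den) = 0; compare against these criteria.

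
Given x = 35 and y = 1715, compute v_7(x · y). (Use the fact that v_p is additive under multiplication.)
v_7(60025) = 4

v_p(x) = 1 (factor: 35 = 7^1 · 5); v_p(y) = 3 (factor: 1715 = 7^3 · 5). Additivity: v_p(xy) = v_p(x) + v_p(y) = 1 + 3 = 4. (Direct check: xy = 60025 = 7^4 · (25).)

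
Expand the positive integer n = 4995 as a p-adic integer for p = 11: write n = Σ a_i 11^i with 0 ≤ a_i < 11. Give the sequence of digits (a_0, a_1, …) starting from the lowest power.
(a_0, a_1, …) = (1, 3, 8, 3)

Repeated division by 11 gives the digits low-to-high: 4995 = 1 + 3·11^1 + 8·11^2 + 3·11^3. Digit sequence: (1, 3, 8, 3).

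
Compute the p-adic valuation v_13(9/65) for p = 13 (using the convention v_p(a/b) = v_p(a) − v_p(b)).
v_13(9/65) = -1

Factor powers of 13 from the numerator and denominator of the reduced fraction: 9 = 13^0 · 9 and 65 = 13^1 · 5. Apply v_p(a/b) = v_p(a) − v_p(b): v_13(9/65) = 0 − 1 = -1.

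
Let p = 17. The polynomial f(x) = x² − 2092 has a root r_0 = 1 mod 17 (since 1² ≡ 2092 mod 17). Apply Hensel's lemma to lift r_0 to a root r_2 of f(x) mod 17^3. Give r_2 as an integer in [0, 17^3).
r_2 = 2925 (mod 4913)

Hensel's recurrence: r_{i+1} = r_i − f(r_i)·(f′(r_i))^{-1} mod 17^{i+2}, with f′(x) = 2x. Iterate:
  r_0 = 1 (mod 17)
  r_1 = 35 (mod 289)
  r_2 = 2925 (mod 4913)
Final: r_2 = 2925, and one checks f(r_2) ≡ 0 mod 17^3.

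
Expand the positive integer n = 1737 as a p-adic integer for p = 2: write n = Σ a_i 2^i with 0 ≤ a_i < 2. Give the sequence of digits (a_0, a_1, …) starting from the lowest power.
(a_0, a_1, …) = (1, 0, 0, 1, 0, 0, 1, 1, 0, 1, 1)

Repeated division by 2 gives the digits low-to-high: 1737 = 1 + 1·2^3 + 1·2^6 + 1·2^7 + 1·2^9 + 1·2^10. Digit sequence: (1, 0, 0, 1, 0, 0, 1, 1, 0, 1, 1).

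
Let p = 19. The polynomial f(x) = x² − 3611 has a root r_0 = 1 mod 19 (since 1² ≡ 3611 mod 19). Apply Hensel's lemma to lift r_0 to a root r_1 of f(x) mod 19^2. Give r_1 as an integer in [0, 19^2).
r_1 = 1 (mod 361)

Hensel's recurrence: r_{i+1} = r_i − f(r_i)·(f′(r_i))^{-1} mod 19^{i+2}, with f′(x) = 2x. Iterate:
  r_0 = 1 (mod 19)
  r_1 = 1 (mod 361)
Final: r_1 = 1, and one checks f(r_1) ≡ 0 mod 19^2.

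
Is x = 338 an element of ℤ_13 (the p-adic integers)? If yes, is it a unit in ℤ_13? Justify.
x ∈ ℤ_13 but not a unit; v_13(x) = 2 > 0

ℤ_13 = {x ∈ ℚ_13 : v_13(x) ≥ 0} and ℤ_13^× = {x ∈ ℤ_13 : v_13(x) = 0}. Here v_13(338) = v_13(num) − v_13(den) = 2; compare against these criteria.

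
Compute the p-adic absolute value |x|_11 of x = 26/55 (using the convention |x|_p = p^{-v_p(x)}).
|26/55|_11 = 11

Step 1 — compute v_11(x) by factoring powers of 11 out of the numerator and denominator: v_11(26/55) = -1. Step 2 — apply |x|_p = p^{-v_p(x)} = 11^{1} = 11.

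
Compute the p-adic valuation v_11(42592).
v_11(42592) = 3

v_11(n) is the largest exponent k such that 11^k divides n. Factor out: 42592 = 11^3 · 32. (Sign doesn't affect v_p.) So v_11(42592) = 3.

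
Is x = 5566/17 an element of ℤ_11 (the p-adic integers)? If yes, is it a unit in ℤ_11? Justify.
x ∈ ℤ_11 but not a unit; v_11(x) = 2 > 0

ℤ_11 = {x ∈ ℚ_11 : v_11(x) ≥ 0} and ℤ_11^× = {x ∈ ℤ_11 : v_11(x) = 0}. Here v_11(5566/17) = v_11(num) − v_11(den) = 2; compare against these criteria.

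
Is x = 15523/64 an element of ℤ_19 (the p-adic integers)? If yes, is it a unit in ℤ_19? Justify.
x ∈ ℤ_19 but not a unit; v_19(x) = 2 > 0

ℤ_19 = {x ∈ ℚ_19 : v_19(x) ≥ 0} and ℤ_19^× = {x ∈ ℤ_19 : v_19(x) = 0}. Here v_19(15523/64) = v_19(num) − v_19(den) = 2; compare against these criteria.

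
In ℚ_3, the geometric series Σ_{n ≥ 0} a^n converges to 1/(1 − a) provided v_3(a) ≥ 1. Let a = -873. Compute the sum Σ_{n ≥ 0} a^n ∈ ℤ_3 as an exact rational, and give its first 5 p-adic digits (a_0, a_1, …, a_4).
Σ a^n = 1/(1 − a) = 1/874;  first 5 digits = (1, 0, 2, 0, 2)

v_3(a) = 2 ≥ 1, so the series converges in ℤ_3 to 1/(1 − a) = 1/(1 − (-873)) = 1/874. Expand this rational in ℤ_3: compute digits iteratively via d_i = x_i mod 3, x_{i+1} = (x_i − d_i)/3. The first 5 digits are (1, 0, 2, 0, 2).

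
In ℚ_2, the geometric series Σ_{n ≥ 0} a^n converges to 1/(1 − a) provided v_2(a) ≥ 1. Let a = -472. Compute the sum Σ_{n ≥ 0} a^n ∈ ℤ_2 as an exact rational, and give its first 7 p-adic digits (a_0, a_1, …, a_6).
Σ a^n = 1/(1 − a) = 1/473;  first 7 digits = (1, 0, 0, 1, 0, 1, 1)

v_2(a) = 3 ≥ 1, so the series converges in ℤ_2 to 1/(1 − a) = 1/(1 − (-472)) = 1/473. Expand this rational in ℤ_2: compute digits iteratively via d_i = x_i mod 2, x_{i+1} = (x_i − d_i)/2. The first 7 digits are (1, 0, 0, 1, 0, 1, 1).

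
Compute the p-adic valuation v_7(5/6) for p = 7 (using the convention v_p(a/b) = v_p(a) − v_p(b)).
v_7(5/6) = 0

Factor powers of 7 from the numerator and denominator of the reduced fraction: 5 = 7^0 · 5 and 6 = 7^0 · 6. Apply v_p(a/b) = v_p(a) − v_p(b): v_7(5/6) = 0 − 0 = 0.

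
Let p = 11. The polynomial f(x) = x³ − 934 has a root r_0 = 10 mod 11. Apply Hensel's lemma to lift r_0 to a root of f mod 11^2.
r_1 = 109 (mod 121)

Hensel: r_{i+1} = r_i − f(r_i)/f′(r_i) mod 11^{i+2}, where f′(x) = 3x². Iterate:
  r_0 = 10 (mod 11)
  r_1 = 109 (mod 121)
Final: r = 109 with f(r) ≡ 0 mod 11^2.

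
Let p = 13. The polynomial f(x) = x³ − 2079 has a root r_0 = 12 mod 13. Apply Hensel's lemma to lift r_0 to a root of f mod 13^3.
r_2 = 1481 (mod 2197)

Hensel: r_{i+1} = r_i − f(r_i)/f′(r_i) mod 13^{i+2}, where f′(x) = 3x². Iterate:
  r_0 = 12 (mod 13)
  r_1 = 129 (mod 169)
  r_2 = 1481 (mod 2197)
Final: r = 1481 with f(r) ≡ 0 mod 13^3.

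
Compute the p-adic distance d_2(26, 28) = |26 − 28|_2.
d_2(26, 28) = 1/2

Step 1 — x − y = 26 − 28 = -2. Step 2 — v_2(-2) = 1 (factor: -2 = −(2^1 · 1); the sign does not affect v_p). Step 3 — |x − y|_2 = 2^{-1} = 1/2.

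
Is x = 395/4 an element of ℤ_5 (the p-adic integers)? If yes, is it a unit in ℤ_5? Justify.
x ∈ ℤ_5 but not a unit; v_5(x) = 1 > 0

ℤ_5 = {x ∈ ℚ_5 : v_5(x) ≥ 0} and ℤ_5^× = {x ∈ ℤ_5 : v_5(x) = 0}. Here v_5(395/4) = v_5(num) − v_5(den) = 1; compare against these criteria.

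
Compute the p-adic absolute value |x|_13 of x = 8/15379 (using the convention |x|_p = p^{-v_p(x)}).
|8/15379|_13 = 2197

Step 1 — compute v_13(x) by factoring powers of 13 out of the numerator and denominator: v_13(8/15379) = -3. Step 2 — apply |x|_p = p^{-v_p(x)} = 13^{3} = 2197.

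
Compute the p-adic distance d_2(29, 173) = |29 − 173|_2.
d_2(29, 173) = 1/16

Step 1 — x − y = 29 − 173 = -144. Step 2 — v_2(-144) = 4 (factor: -144 = −(2^4 · 9); the sign does not affect v_p). Step 3 — |x − y|_2 = 2^{-4} = 1/16.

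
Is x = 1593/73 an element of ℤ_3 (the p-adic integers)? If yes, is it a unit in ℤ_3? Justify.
x ∈ ℤ_3 but not a unit; v_3(x) = 3 > 0

ℤ_3 = {x ∈ ℚ_3 : v_3(x) ≥ 0} and ℤ_3^× = {x ∈ ℤ_3 : v_3(x) = 0}. Here v_3(1593/73) = v_3(num) − v_3(den) = 3; compare against these criteria.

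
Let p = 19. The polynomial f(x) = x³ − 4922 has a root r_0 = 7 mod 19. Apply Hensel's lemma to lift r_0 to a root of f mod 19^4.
r_3 = 54974 (mod 130321)

Hensel: r_{i+1} = r_i − f(r_i)/f′(r_i) mod 19^{i+2}, where f′(x) = 3x². Iterate:
  r_0 = 7 (mod 19)
  r_1 = 102 (mod 361)
  r_2 = 102 (mod 6859)
  r_3 = 54974 (mod 130321)
Final: r = 54974 with f(r) ≡ 0 mod 19^4.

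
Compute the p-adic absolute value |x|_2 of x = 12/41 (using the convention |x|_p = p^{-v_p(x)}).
|12/41|_2 = 1/4

Step 1 — compute v_2(x) by factoring powers of 2 out of the numerator and denominator: v_2(12/41) = 2. Step 2 — apply |x|_p = p^{-v_p(x)} = 2^{-2} = 1/4.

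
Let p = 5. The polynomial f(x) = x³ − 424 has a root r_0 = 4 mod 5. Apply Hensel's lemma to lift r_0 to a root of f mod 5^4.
r_3 = 349 (mod 625)

Hensel: r_{i+1} = r_i − f(r_i)/f′(r_i) mod 5^{i+2}, where f′(x) = 3x². Iterate:
  r_0 = 4 (mod 5)
  r_1 = 24 (mod 25)
  r_2 = 99 (mod 125)
  r_3 = 349 (mod 625)
Final: r = 349 with f(r) ≡ 0 mod 5^4.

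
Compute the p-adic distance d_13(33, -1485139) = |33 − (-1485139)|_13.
d_13(33, -1485139) = 1/371293

Step 1 — x − y = 33 − (-1485139) = 1485172. Step 2 — v_13(1485172) = 5 (factor: 1485172 = (13^5 · 4); the sign does not affect v_p). Step 3 — |x − y|_13 = 13^{-5} = 1/371293.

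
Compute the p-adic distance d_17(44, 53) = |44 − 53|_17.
d_17(44, 53) = 1

Step 1 — x − y = 44 − 53 = -9. Step 2 — v_17(-9) = 0 (factor: -9 = −(17^0 · 9); the sign does not affect v_p). Step 3 — |x − y|_17 = 17^{0} = 1.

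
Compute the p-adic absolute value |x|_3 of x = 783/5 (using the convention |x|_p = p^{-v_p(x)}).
|783/5|_3 = 1/27

Step 1 — compute v_3(x) by factoring powers of 3 out of the numerator and denominator: v_3(783/5) = 3. Step 2 — apply |x|_p = p^{-v_p(x)} = 3^{-3} = 1/27.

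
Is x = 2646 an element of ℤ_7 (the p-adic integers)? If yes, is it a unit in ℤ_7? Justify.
x ∈ ℤ_7 but not a unit; v_7(x) = 2 > 0

ℤ_7 = {x ∈ ℚ_7 : v_7(x) ≥ 0} and ℤ_7^× = {x ∈ ℤ_7 : v_7(x) = 0}. Here v_7(2646) = v_7(num) − v_7(den) = 2; compare against these criteria.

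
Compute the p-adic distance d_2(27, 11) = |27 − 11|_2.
d_2(27, 11) = 1/16

Step 1 — x − y = 27 − 11 = 16. Step 2 — v_2(16) = 4 (factor: 16 = (2^4 · 1); the sign does not affect v_p). Step 3 — |x − y|_2 = 2^{-4} = 1/16.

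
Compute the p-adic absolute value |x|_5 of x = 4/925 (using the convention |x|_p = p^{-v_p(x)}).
|4/925|_5 = 25

Step 1 — compute v_5(x) by factoring powers of 5 out of the numerator and denominator: v_5(4/925) = -2. Step 2 — apply |x|_p = p^{-v_p(x)} = 5^{2} = 25.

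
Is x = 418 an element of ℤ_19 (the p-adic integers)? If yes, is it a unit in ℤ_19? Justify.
x ∈ ℤ_19 but not a unit; v_19(x) = 1 > 0

ℤ_19 = {x ∈ ℚ_19 : v_19(x) ≥ 0} and ℤ_19^× = {x ∈ ℤ_19 : v_19(x) = 0}. Here v_19(418) = v_19(num) − v_19(den) = 1; compare against these criteria.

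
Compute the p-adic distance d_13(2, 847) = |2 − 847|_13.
d_13(2, 847) = 1/169

Step 1 — x − y = 2 − 847 = -845. Step 2 — v_13(-845) = 2 (factor: -845 = −(13^2 · 5); the sign does not affect v_p). Step 3 — |x − y|_13 = 13^{-2} = 1/169.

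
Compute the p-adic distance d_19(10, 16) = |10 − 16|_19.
d_19(10, 16) = 1

Step 1 — x − y = 10 − 16 = -6. Step 2 — v_19(-6) = 0 (factor: -6 = −(19^0 · 6); the sign does not affect v_p). Step 3 — |x − y|_19 = 19^{0} = 1.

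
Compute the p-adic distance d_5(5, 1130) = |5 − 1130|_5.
d_5(5, 1130) = 1/125

Step 1 — x − y = 5 − 1130 = -1125. Step 2 — v_5(-1125) = 3 (factor: -1125 = −(5^3 · 9); the sign does not affect v_p). Step 3 — |x − y|_5 = 5^{-3} = 1/125.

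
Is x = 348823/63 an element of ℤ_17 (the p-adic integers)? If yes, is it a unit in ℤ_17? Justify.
x ∈ ℤ_17 but not a unit; v_17(x) = 3 > 0

ℤ_17 = {x ∈ ℚ_17 : v_17(x) ≥ 0} and ℤ_17^× = {x ∈ ℤ_17 : v_17(x) = 0}. Here v_17(348823/63) = v_17(num) − v_17(den) = 3; compare against these criteria.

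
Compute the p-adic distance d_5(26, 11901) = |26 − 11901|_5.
d_5(26, 11901) = 1/625

Step 1 — x − y = 26 − 11901 = -11875. Step 2 — v_5(-11875) = 4 (factor: -11875 = −(5^4 · 19); the sign does not affect v_p). Step 3 — |x − y|_5 = 5^{-4} = 1/625.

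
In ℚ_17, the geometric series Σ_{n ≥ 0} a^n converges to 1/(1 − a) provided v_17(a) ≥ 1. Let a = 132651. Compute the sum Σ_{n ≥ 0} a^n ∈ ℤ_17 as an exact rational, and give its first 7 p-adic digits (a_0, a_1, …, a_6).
Σ a^n = 1/(1 − a) = -1/132650;  first 7 digits = (1, 0, 0, 10, 1, 0, 15)

v_17(a) = 3 ≥ 1, so the series converges in ℤ_17 to 1/(1 − a) = 1/(1 − 132651) = -1/132650. Expand this rational in ℤ_17: compute digits iteratively via d_i = x_i mod 17, x_{i+1} = (x_i − d_i)/17. The first 7 digits are (1, 0, 0, 10, 1, 0, 15).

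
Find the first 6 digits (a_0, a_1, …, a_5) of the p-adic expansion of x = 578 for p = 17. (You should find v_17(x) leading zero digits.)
(a_0, …, a_5) = (0, 0, 2, 0, 0, 0)

v_17(578) = 2, so a_0 = ... = a_1 = 0. Factor out: x = 17^2 · u with u = 2 a unit in ℤ_17. Expand u iteratively via a_{v+i} = u_i mod 17, u_{i+1} = (u_i − a_{v+i})/17:
  u_0 = 2;  a_2 = 2;  u_1 = (u_0 − 2)/17 = 0
  u_1 = 0;  a_3 = 0;  u_2 = (u_1 − 0)/17 = 0
  u_2 = 0;  a_4 = 0;  u_3 = (u_2 − 0)/17 = 0
  u_3 = 0;  a_5 = 0;  u_4 = (u_3 − 0)/17 = 0
Digits: (0, 0, 2, 0, 0, 0).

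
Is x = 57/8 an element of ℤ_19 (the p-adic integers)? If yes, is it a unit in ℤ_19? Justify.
x ∈ ℤ_19 but not a unit; v_19(x) = 1 > 0

ℤ_19 = {x ∈ ℚ_19 : v_19(x) ≥ 0} and ℤ_19^× = {x ∈ ℤ_19 : v_19(x) = 0}. Here v_19(57/8) = v_19(num) − v_19(den) = 1; compare against these criteria.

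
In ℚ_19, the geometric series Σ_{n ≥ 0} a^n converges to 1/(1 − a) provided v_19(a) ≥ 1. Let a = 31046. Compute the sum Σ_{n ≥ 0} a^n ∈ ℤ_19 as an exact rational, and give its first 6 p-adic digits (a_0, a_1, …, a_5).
Σ a^n = 1/(1 − a) = -1/31045;  first 6 digits = (1, 0, 10, 4, 5, 9)

v_19(a) = 2 ≥ 1, so the series converges in ℤ_19 to 1/(1 − a) = 1/(1 − 31046) = -1/31045. Expand this rational in ℤ_19: compute digits iteratively via d_i = x_i mod 19, x_{i+1} = (x_i − d_i)/19. The first 6 digits are (1, 0, 10, 4, 5, 9).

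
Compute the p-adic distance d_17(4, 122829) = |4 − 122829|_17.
d_17(4, 122829) = 1/4913

Step 1 — x − y = 4 − 122829 = -122825. Step 2 — v_17(-122825) = 3 (factor: -122825 = −(17^3 · 25); the sign does not affect v_p). Step 3 — |x − y|_17 = 17^{-3} = 1/4913.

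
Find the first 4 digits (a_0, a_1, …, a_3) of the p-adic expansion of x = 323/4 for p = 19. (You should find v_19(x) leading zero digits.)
(a_0, …, a_3) = (0, 9, 14, 4)

v_19(323/4) = 1, so a_0 = ... = a_0 = 0. Factor out: x = 19^1 · u with u = 17/4 a unit in ℤ_19. Expand u iteratively via a_{v+i} = u_i mod 19, u_{i+1} = (u_i − a_{v+i})/19:
  u_0 = 17/4;  a_1 = 9;  u_1 = (u_0 − 9)/19 = -1/4
  u_1 = -1/4;  a_2 = 14;  u_2 = (u_1 − 14)/19 = -3/4
  u_2 = -3/4;  a_3 = 4;  u_3 = (u_2 − 4)/19 = -1/4
Digits: (0, 9, 14, 4).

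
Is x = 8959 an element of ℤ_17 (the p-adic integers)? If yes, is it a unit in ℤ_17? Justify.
x ∈ ℤ_17 but not a unit; v_17(x) = 2 > 0

ℤ_17 = {x ∈ ℚ_17 : v_17(x) ≥ 0} and ℤ_17^× = {x ∈ ℤ_17 : v_17(x) = 0}. Here v_17(8959) = v_17(num) − v_17(den) = 2; compare against these criteria.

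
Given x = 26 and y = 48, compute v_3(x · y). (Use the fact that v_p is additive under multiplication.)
v_3(1248) = 1

v_p(x) = 0 (factor: 26 = 3^0 · 26); v_p(y) = 1 (factor: 48 = 3^1 · 16). Additivity: v_p(xy) = v_p(x) + v_p(y) = 0 + 1 = 1. (Direct check: xy = 1248 = 3^1 · (416).)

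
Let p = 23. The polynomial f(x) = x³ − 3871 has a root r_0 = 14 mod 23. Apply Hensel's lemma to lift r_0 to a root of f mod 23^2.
r_1 = 60 (mod 529)

Hensel: r_{i+1} = r_i − f(r_i)/f′(r_i) mod 23^{i+2}, where f′(x) = 3x². Iterate:
  r_0 = 14 (mod 23)
  r_1 = 60 (mod 529)
Final: r = 60 with f(r) ≡ 0 mod 23^2.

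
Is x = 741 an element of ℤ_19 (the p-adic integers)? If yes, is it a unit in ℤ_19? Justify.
x ∈ ℤ_19 but not a unit; v_19(x) = 1 > 0

ℤ_19 = {x ∈ ℚ_19 : v_19(x) ≥ 0} and ℤ_19^× = {x ∈ ℤ_19 : v_19(x) = 0}. Here v_19(741) = v_19(num) − v_19(den) = 1; compare against these criteria.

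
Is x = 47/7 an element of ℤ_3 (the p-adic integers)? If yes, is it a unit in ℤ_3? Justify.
x ∈ ℤ_3^× (unit); v_3(x) = 0

ℤ_3 = {x ∈ ℚ_3 : v_3(x) ≥ 0} and ℤ_3^× = {x ∈ ℤ_3 : v_3(x) = 0}. Here v_3(47/7) = v_3(num) − v_3(den) = 0; compare against these criteria.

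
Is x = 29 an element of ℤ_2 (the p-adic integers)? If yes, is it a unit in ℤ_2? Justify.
x ∈ ℤ_2^× (unit); v_2(x) = 0

ℤ_2 = {x ∈ ℚ_2 : v_2(x) ≥ 0} and ℤ_2^× = {x ∈ ℤ_2 : v_2(x) = 0}. Here v_2(29) = v_2(num) − v_2(den) = 0; compare against these criteria.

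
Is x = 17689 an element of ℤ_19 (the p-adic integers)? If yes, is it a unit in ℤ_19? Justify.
x ∈ ℤ_19 but not a unit; v_19(x) = 2 > 0

ℤ_19 = {x ∈ ℚ_19 : v_19(x) ≥ 0} and ℤ_19^× = {x ∈ ℤ_19 : v_19(x) = 0}. Here v_19(17689) = v_19(num) − v_19(den) = 2; compare against these criteria.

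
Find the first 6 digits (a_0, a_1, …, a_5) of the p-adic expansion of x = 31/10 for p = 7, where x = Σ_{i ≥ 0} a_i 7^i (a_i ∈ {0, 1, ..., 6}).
(a_0, …, a_5) = (1, 1, 2, 6, 4, 0)

v_7(31/10) = 0 (numerator and denominator both coprime to 7), so x ∈ ℤ_7^×. Compute digits iteratively via a_i = x_i mod 7, x_{i+1} = (x_i − a_i)/7, with x_0 = x:
  x_0 = 31/10;  a_0 = 1;  x_1 = (x_0 − 1)/7 = 3/10
  x_1 = 3/10;  a_1 = 1;  x_2 = (x_1 − 1)/7 = -1/10
  x_2 = -1/10;  a_2 = 2;  x_3 = (x_2 − 2)/7 = -3/10
  x_3 = -3/10;  a_3 = 6;  x_4 = (x_3 − 6)/7 = -9/10
  x_4 = -9/10;  a_4 = 4;  x_5 = (x_4 − 4)/7 = -7/10
  x_5 = -7/10;  a_5 = 0;  x_6 = (x_5 − 0)/7 = -1/10
Digits: (1, 1, 2, 6, 4, 0).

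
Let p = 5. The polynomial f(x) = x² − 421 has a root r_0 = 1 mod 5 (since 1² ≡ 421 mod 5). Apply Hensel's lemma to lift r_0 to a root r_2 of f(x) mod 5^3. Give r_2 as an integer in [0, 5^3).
r_2 = 36 (mod 125)

Hensel's recurrence: r_{i+1} = r_i − f(r_i)·(f′(r_i))^{-1} mod 5^{i+2}, with f′(x) = 2x. Iterate:
  r_0 = 1 (mod 5)
  r_1 = 11 (mod 25)
  r_2 = 36 (mod 125)
Final: r_2 = 36, and one checks f(r_2) ≡ 0 mod 5^3.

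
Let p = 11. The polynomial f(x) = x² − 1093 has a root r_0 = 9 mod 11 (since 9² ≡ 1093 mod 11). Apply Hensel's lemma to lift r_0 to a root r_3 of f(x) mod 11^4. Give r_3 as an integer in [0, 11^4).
r_3 = 3386 (mod 14641)

Hensel's recurrence: r_{i+1} = r_i − f(r_i)·(f′(r_i))^{-1} mod 11^{i+2}, with f′(x) = 2x. Iterate:
  r_0 = 9 (mod 11)
  r_1 = 119 (mod 121)
  r_2 = 724 (mod 1331)
  r_3 = 3386 (mod 14641)
Final: r_3 = 3386, and one checks f(r_3) ≡ 0 mod 11^4.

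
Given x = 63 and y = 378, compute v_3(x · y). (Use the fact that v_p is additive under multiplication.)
v_3(23814) = 5

v_p(x) = 2 (factor: 63 = 3^2 · 7); v_p(y) = 3 (factor: 378 = 3^3 · 14). Additivity: v_p(xy) = v_p(x) + v_p(y) = 2 + 3 = 5. (Direct check: xy = 23814 = 3^5 · (98).)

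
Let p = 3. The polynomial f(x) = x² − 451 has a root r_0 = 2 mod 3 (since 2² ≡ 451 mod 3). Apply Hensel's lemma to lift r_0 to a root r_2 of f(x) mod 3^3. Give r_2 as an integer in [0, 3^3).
r_2 = 17 (mod 27)

Hensel's recurrence: r_{i+1} = r_i − f(r_i)·(f′(r_i))^{-1} mod 3^{i+2}, with f′(x) = 2x. Iterate:
  r_0 = 2 (mod 3)
  r_1 = 8 (mod 9)
  r_2 = 17 (mod 27)
Final: r_2 = 17, and one checks f(r_2) ≡ 0 mod 3^3.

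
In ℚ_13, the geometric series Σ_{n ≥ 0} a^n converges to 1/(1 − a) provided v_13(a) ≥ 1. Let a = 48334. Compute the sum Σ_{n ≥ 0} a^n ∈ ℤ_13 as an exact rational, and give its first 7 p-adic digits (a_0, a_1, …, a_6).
Σ a^n = 1/(1 − a) = -1/48333;  first 7 digits = (1, 0, 0, 9, 1, 0, 3)

v_13(a) = 3 ≥ 1, so the series converges in ℤ_13 to 1/(1 − a) = 1/(1 − 48334) = -1/48333. Expand this rational in ℤ_13: compute digits iteratively via d_i = x_i mod 13, x_{i+1} = (x_i − d_i)/13. The first 7 digits are (1, 0, 0, 9, 1, 0, 3).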